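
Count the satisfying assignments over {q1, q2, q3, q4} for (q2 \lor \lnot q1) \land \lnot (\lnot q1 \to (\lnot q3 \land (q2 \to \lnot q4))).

5

Initial set: {T ((q2 \lor \lnot q1) \land \lnot (\lnot q1 \to (\lnot q3 \land (q2 \to \lnot q4))))}.
T ((q2 \lor \lnot q1) \land \lnot (\lnot q1 \to (\lnot q3 \land (q2 \to \lnot q4)))): α-rule — add T (q2 \lor \lnot q1), T \lnot (\lnot q1 \to (\lnot q3 \land (q2 \to \lnot q4))).
T \lnot (\lnot q1 \to (\lnot q3 \land (q2 \to \lnot q4))): α-rule — add T \lnot q1, F (\lnot q3 \land (q2 \to \lnot q4)).
T (q2 \lor \lnot q1): β-rule — branch into T q2  //  T \lnot q1.
  branch 1 (add T q2):
    F (\lnot q3 \land (q2 \to \lnot q4)): β-rule — branch into F \lnot q3  //  F (q2 \to \lnot q4).
      branch 1.1 (add F \lnot q3):
        ○ open, literals {q1=0, q2=1, q3=1}.
      branch 1.2 (add F (q2 \to \lnot q4)):
        F (q2 \to \lnot q4): α-rule — add T q2, F \lnot q4.
        ○ open, literals {q1=0, q2=1, q4=1}.
  branch 2 (add T \lnot q1):
    F (\lnot q3 \land (q2 \to \lnot q4)): β-rule — branch into F \lnot q3  //  F (q2 \to \lnot q4).
      branch 2.1 (add F \lnot q3):
        ○ open, literals {q1=0, q3=1}.
      branch 2.2 (add F (q2 \to \lnot q4)):
        F (q2 \to \lnot q4): α-rule — add T q2, F \lnot q4.
        ○ open, literals {q1=0, q2=1, q4=1}.
0 branches closed, 4 open.
Each open branch fixes some atoms; the unmentioned ones are free. Counting distinct full assignments: branch {q1=0, q2=1, q3=1} (q4) contributes 2 new; branch {q1=0, q2=1, q4=1} (q3) contributes 1 new; branch {q1=0, q3=1} (q2, q4) contributes 2 new; branch {q1=0, q2=1, q4=1} (q3) contributes 0 new. Total: 5.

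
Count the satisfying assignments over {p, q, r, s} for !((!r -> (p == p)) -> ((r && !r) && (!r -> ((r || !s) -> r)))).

Initial set: {T !((!r -> (p == p)) -> ((r && !r) && (!r -> ((r || !s) -> r))))}.
T !((!r -> (p == p)) -> ((r && !r) && (!r -> ((r || !s) -> r)))): α-rule — add T (!r -> (p == p)), F ((r && !r) && (!r -> ((r || !s) -> r))).
T (!r -> (p == p)): β-rule — branch into F !r  //  T (p == p).
  branch 1 (add F !r):
    F ((r && !r) && (!r -> ((r || !s) -> r))): β-rule — branch into F (r && !r)  //  F (!r -> ((r || !s) -> r)).
      branch 1.1 (add F (r && !r)):
        F (r && !r): β-rule — branch into F r  //  F !r.
          branch 1.1.1 (add F r):
            × closes — contains both r and !r.
          branch 1.1.2 (add F !r):
            ○ open, literals {r=1}.
      branch 1.2 (add F (!r -> ((r || !s) -> r))):
        F (!r -> ((r || !s) -> r)): α-rule — add T !r, F ((r || !s) -> r).
        × closes — contains both r and !r.
  branch 2 (add T (p == p)):
    F ((r && !r) && (!r -> ((r || !s) -> r))): β-rule — branch into F (r && !r)  //  F (!r -> ((r || !s) -> r)).
      branch 2.1 (add F (r && !r)):
        T (p == p): β-rule — branch into T p, T p  //  F p, F p.
          branch 2.1.1 (add T p, T p):
            F (r && !r): β-rule — branch into F r  //  F !r.
              branch 2.1.1.1 (add F r):
                ○ open, literals {p=1, r=0}.
              branch 2.1.1.2 (add F !r):
                ○ open, literals {p=1, r=1}.
          branch 2.1.2 (add F p, F p):
            F (r && !r): β-rule — branch into F r  //  F !r.
              branch 2.1.2.1 (add F r):
                ○ open, literals {p=0, r=0}.
              branch 2.1.2.2 (add F !r):
                ○ open, literals {p=0, r=1}.
      branch 2.2 (add F (!r -> ((r || !s) -> r))):
        F (!r -> ((r || !s) -> r)): α-rule — add T !r, F ((r || !s) -> r).
        F ((r || !s) -> r): α-rule — add T (r || !s), F r.
        T (p == p): β-rule — branch into T p, T p  //  F p, F p.
          branch 2.2.1 (add T p, T p):
            T (r || !s): β-rule — branch into T r  //  T !s.
              branch 2.2.1.1 (add T r):
                × closes — contains both r and !r.
              branch 2.2.1.2 (add T !s):
                ○ open, literals {p=1, r=0, s=0}.
          branch 2.2.2 (add F p, F p):
            T (r || !s): β-rule — branch into T r  //  T !s.
              branch 2.2.2.1 (add T r):
                × closes — contains both r and !r.
              branch 2.2.2.2 (add T !s):
                ○ open, literals {p=0, r=0, s=0}.
4 branches closed, 7 open.
Each open branch fixes some atoms; the unmentioned ones are free. Counting distinct full assignments: branch {r=1} (p, q, s) contributes 8 new; branch {p=1, r=0} (q, s) contributes 4 new; branch {p=1, r=1} (q, s) contributes 0 new; branch {p=0, r=0} (q, s) contributes 4 new; branch {p=0, r=1} (q, s) contributes 0 new; branch {p=1, r=0, s=0} (q) contributes 0 new; branch {p=0, r=0, s=0} (q) contributes 0 new. Total: 16.

16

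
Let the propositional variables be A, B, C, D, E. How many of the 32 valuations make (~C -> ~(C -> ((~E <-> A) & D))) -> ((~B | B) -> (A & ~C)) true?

16

Initial set: {T ((~C -> ~(C -> ((~E <-> A) & D))) -> ((~B | B) -> (A & ~C)))}.
T ((~C -> ~(C -> ((~E <-> A) & D))) -> ((~B | B) -> (A & ~C))): β-rule — branch into F (~C -> ~(C -> ((~E <-> A) & D)))  //  T ((~B | B) -> (A & ~C)).
  branch 1 (add F (~C -> ~(C -> ((~E <-> A) & D)))):
    F (~C -> ~(C -> ((~E <-> A) & D))): α-rule — add T ~C, F ~(C -> ((~E <-> A) & D)).
    F ~(C -> ((~E <-> A) & D)): β-rule — branch into F C  //  T ((~E <-> A) & D).
      branch 1.1 (add F C):
        ○ open, literals {C=0}.
      branch 1.2 (add T ((~E <-> A) & D)):
        T ((~E <-> A) & D): α-rule — add T (~E <-> A), T D.
        T (~E <-> A): β-rule — branch into T ~E, T A  //  F ~E, F A.
          branch 1.2.1 (add T ~E, T A):
            ○ open, literals {A=1, C=0, D=1, E=0}.
          branch 1.2.2 (add F ~E, F A):
            ○ open, literals {A=0, C=0, D=1, E=1}.
  branch 2 (add T ((~B | B) -> (A & ~C))):
    T ((~B | B) -> (A & ~C)): β-rule — branch into F (~B | B)  //  T (A & ~C).
      branch 2.1 (add F (~B | B)):
        F (~B | B): α-rule — add F ~B, F B.
        × closes — contains both B and ~B.
      branch 2.2 (add T (A & ~C)):
        T (A & ~C): α-rule — add T A, T ~C.
        ○ open, literals {A=1, C=0}.
1 branch closed, 4 open.
Each open branch fixes some atoms; the unmentioned ones are free. Counting distinct full assignments: branch {C=0} (A, B, D, E) contributes 16 new; branch {A=1, C=0, D=1, E=0} (B) contributes 0 new; branch {A=0, C=0, D=1, E=1} (B) contributes 0 new; branch {A=1, C=0} (B, D, E) contributes 0 new. Total: 16.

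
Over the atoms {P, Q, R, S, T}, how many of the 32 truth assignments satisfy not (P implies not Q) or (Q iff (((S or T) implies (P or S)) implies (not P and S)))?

Initial set: {(not (P implies not Q) or (Q iff (((S or T) implies (P or S)) implies (not P and S))))}.
(not (P implies not Q) or (Q iff (((S or T) implies (P or S)) implies (not P and S)))): β-rule — branch into not (P implies not Q)  //  (Q iff (((S or T) implies (P or S)) implies (not P and S))).
  branch 1 (add not (P implies not Q)):
    not (P implies not Q): α-rule — add P, not not Q.
    ○ open, literals {P=1, Q=1}.
  branch 2 (add (Q iff (((S or T) implies (P or S)) implies (not P and S)))):
    (Q iff (((S or T) implies (P or S)) implies (not P and S))): β-rule — branch into Q, (((S or T) implies (P or S)) implies (not P and S))  //  not Q, not (((S or T) implies (P or S)) implies (not P and S)).
      branch 2.1 (add Q, (((S or T) implies (P or S)) implies (not P and S))):
        (((S or T) implies (P or S)) implies (not P and S)): β-rule — branch into not ((S or T) implies (P or S))  //  (not P and S).
          branch 2.1.1 (add not ((S or T) implies (P or S))):
            not ((S or T) implies (P or S)): α-rule — add (S or T), not (P or S).
            not (P or S): α-rule — add not P, not S.
            (S or T): β-rule — branch into S  //  T.
              branch 2.1.1.1 (add S):
                × closes — contains both S and not S.
              branch 2.1.1.2 (add T):
                ○ open, literals {P=0, Q=1, S=0, T=1}.
          branch 2.1.2 (add (not P and S)):
            (not P and S): α-rule — add not P, S.
            ○ open, literals {P=0, Q=1, S=1}.
      branch 2.2 (add not Q, not (((S or T) implies (P or S)) implies (not P and S))):
        not (((S or T) implies (P or S)) implies (not P and S)): α-rule — add ((S or T) implies (P or S)), not (not P and S).
        ((S or T) implies (P or S)): β-rule — branch into not (S or T)  //  (P or S).
          branch 2.2.1 (add not (S or T)):
            not (S or T): α-rule — add not S, not T.
            not (not P and S): β-rule — branch into not not P  //  not S.
              branch 2.2.1.1 (add not not P):
                ○ open, literals {P=1, Q=0, S=0, T=0}.
              branch 2.2.1.2 (add not S):
                ○ open, literals {Q=0, S=0, T=0}.
          branch 2.2.2 (add (P or S)):
            not (not P and S): β-rule — branch into not not P  //  not S.
              branch 2.2.2.1 (add not not P):
                (P or S): β-rule — branch into P  //  S.
                  branch 2.2.2.1.1 (add P):
                    ○ open, literals {P=1, Q=0}.
                  branch 2.2.2.1.2 (add S):
                    ○ open, literals {P=1, Q=0, S=1}.
              branch 2.2.2.2 (add not S):
                (P or S): β-rule — branch into P  //  S.
                  branch 2.2.2.2.1 (add P):
                    ○ open, literals {P=1, Q=0, S=0}.
                  branch 2.2.2.2.2 (add S):
                    × closes — contains both S and not S.
2 branches closed, 8 open.
Each open branch fixes some atoms; the unmentioned ones are free. Counting distinct full assignments: branch {P=1, Q=1} (R, S, T) contributes 8 new; branch {P=0, Q=1, S=0, T=1} (R) contributes 2 new; branch {P=0, Q=1, S=1} (R, T) contributes 4 new; branch {P=1, Q=0, S=0, T=0} (R) contributes 2 new; branch {Q=0, S=0, T=0} (P, R) contributes 2 new; branch {P=1, Q=0} (R, S, T) contributes 6 new; branch {P=1, Q=0, S=1} (R, T) contributes 0 new; branch {P=1, Q=0, S=0} (R, T) contributes 0 new. Total: 24.

24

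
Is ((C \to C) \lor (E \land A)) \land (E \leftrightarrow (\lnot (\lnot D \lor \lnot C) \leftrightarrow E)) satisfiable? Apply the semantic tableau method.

Initial set: {(((C \to C) \lor (E \land A)) \land (E \leftrightarrow (\lnot (\lnot D \lor \lnot C) \leftrightarrow E)))}.
(((C \to C) \lor (E \land A)) \land (E \leftrightarrow (\lnot (\lnot D \lor \lnot C) \leftrightarrow E))): α-rule — add ((C \to C) \lor (E \land A)), (E \leftrightarrow (\lnot (\lnot D \lor \lnot C) \leftrightarrow E)).
((C \to C) \lor (E \land A)): β-rule — branch into (C \to C)  //  (E \land A).
  branch 1 (add (C \to C)):
    (E \leftrightarrow (\lnot (\lnot D \lor \lnot C) \leftrightarrow E)): β-rule — branch into E, (\lnot (\lnot D \lor \lnot C) \leftrightarrow E)  //  \lnot E, \lnot (\lnot (\lnot D \lor \lnot C) \leftrightarrow E).
      branch 1.1 (add E, (\lnot (\lnot D \lor \lnot C) \leftrightarrow E)):
        (C \to C): β-rule — branch into \lnot C  //  C.
          branch 1.1.1 (add \lnot C):
            (\lnot (\lnot D \lor \lnot C) \leftrightarrow E): β-rule — branch into \lnot (\lnot D \lor \lnot C), E  //  \lnot \lnot (\lnot D \lor \lnot C), \lnot E.
              branch 1.1.1.1 (add \lnot (\lnot D \lor \lnot C), E):
                \lnot (\lnot D \lor \lnot C): α-rule — add \lnot \lnot D, \lnot \lnot C.
                × closes — contains both C and \lnot C.
              branch 1.1.1.2 (add \lnot \lnot (\lnot D \lor \lnot C), \lnot E):
                × closes — contains both E and \lnot E.
          branch 1.1.2 (add C):
            (\lnot (\lnot D \lor \lnot C) \leftrightarrow E): β-rule — branch into \lnot (\lnot D \lor \lnot C), E  //  \lnot \lnot (\lnot D \lor \lnot C), \lnot E.
              branch 1.1.2.1 (add \lnot (\lnot D \lor \lnot C), E):
                \lnot (\lnot D \lor \lnot C): α-rule — add \lnot \lnot D, \lnot \lnot C.
                ○ open, literals {C=1, D=1, E=1}.
              branch 1.1.2.2 (add \lnot \lnot (\lnot D \lor \lnot C), \lnot E):
                × closes — contains both E and \lnot E.
      branch 1.2 (add \lnot E, \lnot (\lnot (\lnot D \lor \lnot C) \leftrightarrow E)):
        (C \to C): β-rule — branch into \lnot C  //  C.
          branch 1.2.1 (add \lnot C):
            \lnot (\lnot (\lnot D \lor \lnot C) \leftrightarrow E): β-rule — branch into \lnot (\lnot D \lor \lnot C), \lnot E  //  \lnot \lnot (\lnot D \lor \lnot C), E.
              branch 1.2.1.1 (add \lnot (\lnot D \lor \lnot C), \lnot E):
                \lnot (\lnot D \lor \lnot C): α-rule — add \lnot \lnot D, \lnot \lnot C.
                × closes — contains both C and \lnot C.
              branch 1.2.1.2 (add \lnot \lnot (\lnot D \lor \lnot C), E):
                × closes — contains both E and \lnot E.
          branch 1.2.2 (add C):
            \lnot (\lnot (\lnot D \lor \lnot C) \leftrightarrow E): β-rule — branch into \lnot (\lnot D \lor \lnot C), \lnot E  //  \lnot \lnot (\lnot D \lor \lnot C), E.
              branch 1.2.2.1 (add \lnot (\lnot D \lor \lnot C), \lnot E):
                \lnot (\lnot D \lor \lnot C): α-rule — add \lnot \lnot D, \lnot \lnot C.
                ○ open, literals {C=1, D=1, E=0}.
              branch 1.2.2.2 (add \lnot \lnot (\lnot D \lor \lnot C), E):
                × closes — contains both E and \lnot E.
  branch 2 (add (E \land A)):
    (E \land A): α-rule — add E, A.
    (E \leftrightarrow (\lnot (\lnot D \lor \lnot C) \leftrightarrow E)): β-rule — branch into E, (\lnot (\lnot D \lor \lnot C) \leftrightarrow E)  //  \lnot E, \lnot (\lnot (\lnot D \lor \lnot C) \leftrightarrow E).
      branch 2.1 (add E, (\lnot (\lnot D \lor \lnot C) \leftrightarrow E)):
        (\lnot (\lnot D \lor \lnot C) \leftrightarrow E): β-rule — branch into \lnot (\lnot D \lor \lnot C), E  //  \lnot \lnot (\lnot D \lor \lnot C), \lnot E.
          branch 2.1.1 (add \lnot (\lnot D \lor \lnot C), E):
            \lnot (\lnot D \lor \lnot C): α-rule — add \lnot \lnot D, \lnot \lnot C.
            ○ open, literals {A=1, C=1, D=1, E=1}.
          branch 2.1.2 (add \lnot \lnot (\lnot D \lor \lnot C), \lnot E):
            × closes — contains both E and \lnot E.
      branch 2.2 (add \lnot E, \lnot (\lnot (\lnot D \lor \lnot C) \leftrightarrow E)):
        × closes — contains both E and \lnot E.
8 branches closed, 3 open.
An open branch gives a satisfying assignment: C=1, D=1, E=1.

Satisfiable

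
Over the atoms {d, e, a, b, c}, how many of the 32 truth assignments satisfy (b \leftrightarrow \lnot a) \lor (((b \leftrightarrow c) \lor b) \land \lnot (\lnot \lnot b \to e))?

Initial set: {((b \leftrightarrow \lnot a) \lor (((b \leftrightarrow c) \lor b) \land \lnot (\lnot \lnot b \to e)))}.
((b \leftrightarrow \lnot a) \lor (((b \leftrightarrow c) \lor b) \land \lnot (\lnot \lnot b \to e))): β-rule — branch into (b \leftrightarrow \lnot a)  //  (((b \leftrightarrow c) \lor b) \land \lnot (\lnot \lnot b \to e)).
  branch 1 (add (b \leftrightarrow \lnot a)):
    (b \leftrightarrow \lnot a): β-rule — branch into b, \lnot a  //  \lnot b, \lnot \lnot a.
      branch 1.1 (add b, \lnot a):
        ○ open, literals {a=F, b=T}.
      branch 1.2 (add \lnot b, \lnot \lnot a):
        ○ open, literals {a=T, b=F}.
  branch 2 (add (((b \leftrightarrow c) \lor b) \land \lnot (\lnot \lnot b \to e))):
    (((b \leftrightarrow c) \lor b) \land \lnot (\lnot \lnot b \to e)): α-rule — add ((b \leftrightarrow c) \lor b), \lnot (\lnot \lnot b \to e).
    \lnot (\lnot \lnot b \to e): α-rule — add \lnot \lnot b, \lnot e.
    \lnot \lnot b: drop double negation, giving b.
    ((b \leftrightarrow c) \lor b): β-rule — branch into (b \leftrightarrow c)  //  b.
      branch 2.1 (add (b \leftrightarrow c)):
        (b \leftrightarrow c): β-rule — branch into b, c  //  \lnot b, \lnot c.
          branch 2.1.1 (add b, c):
            ○ open, literals {b=T, c=T, e=F}.
          branch 2.1.2 (add \lnot b, \lnot c):
            × closes — contains both b and \lnot b.
      branch 2.2 (add b):
        ○ open, literals {b=T, e=F}.
1 branch closed, 4 open.
Each open branch fixes some atoms; the unmentioned ones are free. Counting distinct full assignments: branch {a=F, b=T} (d, e, c) contributes 8 new; branch {a=T, b=F} (d, e, c) contributes 8 new; branch {b=T, c=T, e=F} (d, a) contributes 2 new; branch {b=T, e=F} (d, a, c) contributes 2 new. Total: 20.

20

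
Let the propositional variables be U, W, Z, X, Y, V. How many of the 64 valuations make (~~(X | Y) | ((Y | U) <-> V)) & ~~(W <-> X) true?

28

Initial set: {T ((~~(X | Y) | ((Y | U) <-> V)) & ~~(W <-> X))}.
T ((~~(X | Y) | ((Y | U) <-> V)) & ~~(W <-> X)): α-rule — add T (~~(X | Y) | ((Y | U) <-> V)), T ~~(W <-> X).
T ~~(W <-> X): drop double negation, giving T (W <-> X).
T (~~(X | Y) | ((Y | U) <-> V)): β-rule — branch into T ~~(X | Y)  //  T ((Y | U) <-> V).
  branch 1 (add T ~~(X | Y)):
    T ~~(X | Y): drop double negation, giving T (X | Y).
    T (W <-> X): β-rule — branch into T W, T X  //  F W, F X.
      branch 1.1 (add T W, T X):
        T (X | Y): β-rule — branch into T X  //  T Y.
          branch 1.1.1 (add T X):
            ○ open, literals {W=true, X=true}.
          branch 1.1.2 (add T Y):
            ○ open, literals {W=true, X=true, Y=true}.
      branch 1.2 (add F W, F X):
        T (X | Y): β-rule — branch into T X  //  T Y.
          branch 1.2.1 (add T X):
            × closes — contains both X and ~X.
          branch 1.2.2 (add T Y):
            ○ open, literals {W=false, X=false, Y=true}.
  branch 2 (add T ((Y | U) <-> V)):
    T (W <-> X): β-rule — branch into T W, T X  //  F W, F X.
      branch 2.1 (add T W, T X):
        T ((Y | U) <-> V): β-rule — branch into T (Y | U), T V  //  F (Y | U), F V.
          branch 2.1.1 (add T (Y | U), T V):
            T (Y | U): β-rule — branch into T Y  //  T U.
              branch 2.1.1.1 (add T Y):
                ○ open, literals {V=true, W=true, X=true, Y=true}.
              branch 2.1.1.2 (add T U):
                ○ open, literals {U=true, V=true, W=true, X=true}.
          branch 2.1.2 (add F (Y | U), F V):
            F (Y | U): α-rule — add F Y, F U.
            ○ open, literals {U=false, V=false, W=true, X=true, Y=false}.
      branch 2.2 (add F W, F X):
        T ((Y | U) <-> V): β-rule — branch into T (Y | U), T V  //  F (Y | U), F V.
          branch 2.2.1 (add T (Y | U), T V):
            T (Y | U): β-rule — branch into T Y  //  T U.
              branch 2.2.1.1 (add T Y):
                ○ open, literals {V=true, W=false, X=false, Y=true}.
              branch 2.2.1.2 (add T U):
                ○ open, literals {U=true, V=true, W=false, X=false}.
          branch 2.2.2 (add F (Y | U), F V):
            F (Y | U): α-rule — add F Y, F U.
            ○ open, literals {U=false, V=false, W=false, X=false, Y=false}.
1 branch closed, 9 open.
Each open branch fixes some atoms; the unmentioned ones are free. Counting distinct full assignments: branch {W=true, X=true} (U, Z, Y, V) contributes 16 new; branch {W=true, X=true, Y=true} (U, Z, V) contributes 0 new; branch {W=false, X=false, Y=true} (U, Z, V) contributes 8 new; branch {V=true, W=true, X=true, Y=true} (U, Z) contributes 0 new; branch {U=true, V=true, W=true, X=true} (Z, Y) contributes 0 new; branch {U=false, V=false, W=true, X=true, Y=false} (Z) contributes 0 new; branch {V=true, W=false, X=false, Y=true} (U, Z) contributes 0 new; branch {U=true, V=true, W=false, X=false} (Z, Y) contributes 2 new; branch {U=false, V=false, W=false, X=false, Y=false} (Z) contributes 2 new. Total: 28.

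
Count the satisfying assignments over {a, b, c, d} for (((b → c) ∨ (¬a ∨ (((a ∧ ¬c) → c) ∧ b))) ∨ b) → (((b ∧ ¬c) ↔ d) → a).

Initial set: {((((b → c) ∨ (¬a ∨ (((a ∧ ¬c) → c) ∧ b))) ∨ b) → (((b ∧ ¬c) ↔ d) → a))}.
((((b → c) ∨ (¬a ∨ (((a ∧ ¬c) → c) ∧ b))) ∨ b) → (((b ∧ ¬c) ↔ d) → a)): β-rule — branch into ¬(((b → c) ∨ (¬a ∨ (((a ∧ ¬c) → c) ∧ b))) ∨ b)  //  (((b ∧ ¬c) ↔ d) → a).
  branch 1 (add ¬(((b → c) ∨ (¬a ∨ (((a ∧ ¬c) → c) ∧ b))) ∨ b)):
    ¬(((b → c) ∨ (¬a ∨ (((a ∧ ¬c) → c) ∧ b))) ∨ b): α-rule — add ¬((b → c) ∨ (¬a ∨ (((a ∧ ¬c) → c) ∧ b))), ¬b.
    ¬((b → c) ∨ (¬a ∨ (((a ∧ ¬c) → c) ∧ b))): α-rule — add ¬(b → c), ¬(¬a ∨ (((a ∧ ¬c) → c) ∧ b)).
    ¬(b → c): α-rule — add b, ¬c.
    × closes — contains both b and ¬b.
  branch 2 (add (((b ∧ ¬c) ↔ d) → a)):
    (((b ∧ ¬c) ↔ d) → a): β-rule — branch into ¬((b ∧ ¬c) ↔ d)  //  a.
      branch 2.1 (add ¬((b ∧ ¬c) ↔ d)):
        ¬((b ∧ ¬c) ↔ d): β-rule — branch into (b ∧ ¬c), ¬d  //  ¬(b ∧ ¬c), d.
          branch 2.1.1 (add (b ∧ ¬c), ¬d):
            (b ∧ ¬c): α-rule — add b, ¬c.
            ○ open, literals {b=true, c=false, d=false}.
          branch 2.1.2 (add ¬(b ∧ ¬c), d):
            ¬(b ∧ ¬c): β-rule — branch into ¬b  //  ¬¬c.
              branch 2.1.2.1 (add ¬b):
                ○ open, literals {b=false, d=true}.
              branch 2.1.2.2 (add ¬¬c):
                ○ open, literals {c=true, d=true}.
      branch 2.2 (add a):
        ○ open, literals {a=true}.
1 branch closed, 4 open.
Each open branch fixes some atoms; the unmentioned ones are free. Counting distinct full assignments: branch {b=true, c=false, d=false} (a) contributes 2 new; branch {b=false, d=true} (a, c) contributes 4 new; branch {c=true, d=true} (a, b) contributes 2 new; branch {a=true} (b, c, d) contributes 4 new. Total: 12.

12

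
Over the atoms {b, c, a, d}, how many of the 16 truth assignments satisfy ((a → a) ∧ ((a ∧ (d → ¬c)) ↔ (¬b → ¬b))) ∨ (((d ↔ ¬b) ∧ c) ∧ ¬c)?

6

Initial set: {T (((a → a) ∧ ((a ∧ (d → ¬c)) ↔ (¬b → ¬b))) ∨ (((d ↔ ¬b) ∧ c) ∧ ¬c))}.
T (((a → a) ∧ ((a ∧ (d → ¬c)) ↔ (¬b → ¬b))) ∨ (((d ↔ ¬b) ∧ c) ∧ ¬c)): β-rule — branch into T ((a → a) ∧ ((a ∧ (d → ¬c)) ↔ (¬b → ¬b)))  //  T (((d ↔ ¬b) ∧ c) ∧ ¬c).
  branch 1 (add T ((a → a) ∧ ((a ∧ (d → ¬c)) ↔ (¬b → ¬b)))):
    T ((a → a) ∧ ((a ∧ (d → ¬c)) ↔ (¬b → ¬b))): α-rule — add T (a → a), T ((a ∧ (d → ¬c)) ↔ (¬b → ¬b)).
    T (a → a): β-rule — branch into F a  //  T a.
      branch 1.1 (add F a):
        T ((a ∧ (d → ¬c)) ↔ (¬b → ¬b)): β-rule — branch into T (a ∧ (d → ¬c)), T (¬b → ¬b)  //  F (a ∧ (d → ¬c)), F (¬b → ¬b).
          branch 1.1.1 (add T (a ∧ (d → ¬c)), T (¬b → ¬b)):
            T (a ∧ (d → ¬c)): α-rule — add T a, T (d → ¬c).
            × closes — contains both a and ¬a.
          branch 1.1.2 (add F (a ∧ (d → ¬c)), F (¬b → ¬b)):
            F (¬b → ¬b): α-rule — add T ¬b, F ¬b.
            × closes — contains both b and ¬b.
      branch 1.2 (add T a):
        T ((a ∧ (d → ¬c)) ↔ (¬b → ¬b)): β-rule — branch into T (a ∧ (d → ¬c)), T (¬b → ¬b)  //  F (a ∧ (d → ¬c)), F (¬b → ¬b).
          branch 1.2.1 (add T (a ∧ (d → ¬c)), T (¬b → ¬b)):
            T (a ∧ (d → ¬c)): α-rule — add T a, T (d → ¬c).
            T (¬b → ¬b): β-rule — branch into F ¬b  //  T ¬b.
              branch 1.2.1.1 (add F ¬b):
                T (d → ¬c): β-rule — branch into F d  //  T ¬c.
                  branch 1.2.1.1.1 (add F d):
                    ○ open, literals {a=true, b=true, d=false}.
                  branch 1.2.1.1.2 (add T ¬c):
                    ○ open, literals {a=true, b=true, c=false}.
              branch 1.2.1.2 (add T ¬b):
                T (d → ¬c): β-rule — branch into F d  //  T ¬c.
                  branch 1.2.1.2.1 (add F d):
                    ○ open, literals {a=true, b=false, d=false}.
                  branch 1.2.1.2.2 (add T ¬c):
                    ○ open, literals {a=true, b=false, c=false}.
          branch 1.2.2 (add F (a ∧ (d → ¬c)), F (¬b → ¬b)):
            F (¬b → ¬b): α-rule — add T ¬b, F ¬b.
            × closes — contains both b and ¬b.
  branch 2 (add T (((d ↔ ¬b) ∧ c) ∧ ¬c)):
    T (((d ↔ ¬b) ∧ c) ∧ ¬c): α-rule — add T ((d ↔ ¬b) ∧ c), T ¬c.
    T ((d ↔ ¬b) ∧ c): α-rule — add T (d ↔ ¬b), T c.
    × closes — contains both c and ¬c.
4 branches closed, 4 open.
Each open branch fixes some atoms; the unmentioned ones are free. Counting distinct full assignments: branch {a=true, b=true, d=false} (c) contributes 2 new; branch {a=true, b=true, c=false} (d) contributes 1 new; branch {a=true, b=false, d=false} (c) contributes 2 new; branch {a=true, b=false, c=false} (d) contributes 1 new. Total: 6.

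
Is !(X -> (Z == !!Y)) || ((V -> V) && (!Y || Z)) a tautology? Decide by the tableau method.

Assume the negation and expand:
Initial set: {F (!(X -> (Z == !!Y)) || ((V -> V) && (!Y || Z)))}.
F (!(X -> (Z == !!Y)) || ((V -> V) && (!Y || Z))): α-rule — add F !(X -> (Z == !!Y)), F ((V -> V) && (!Y || Z)).
F !(X -> (Z == !!Y)): β-rule — branch into F X  //  T (Z == !!Y).
  branch 1 (add F X):
    F ((V -> V) && (!Y || Z)): β-rule — branch into F (V -> V)  //  F (!Y || Z).
      branch 1.1 (add F (V -> V)):
        F (V -> V): α-rule — add T V, F V.
        × closes — contains both V and !V.
      branch 1.2 (add F (!Y || Z)):
        F (!Y || Z): α-rule — add F !Y, F Z.
        ○ open, literals {X=0, Y=1, Z=0}.
  branch 2 (add T (Z == !!Y)):
    F ((V -> V) && (!Y || Z)): β-rule — branch into F (V -> V)  //  F (!Y || Z).
      branch 2.1 (add F (V -> V)):
        F (V -> V): α-rule — add T V, F V.
        × closes — contains both V and !V.
      branch 2.2 (add F (!Y || Z)):
        F (!Y || Z): α-rule — add F !Y, F Z.
        T (Z == !!Y): β-rule — branch into T Z, T !!Y  //  F Z, F !!Y.
          branch 2.2.1 (add T Z, T !!Y):
            × closes — contains both Z and !Z.
          branch 2.2.2 (add F Z, F !!Y):
            F !!Y: drop double negation, giving F Y.
            × closes — contains both Y and !Y.
4 branches closed, 1 open.
An open branch gives a countermodel: X=0, Y=1, Z=0 (unmentioned atoms arbitrary); under it the original formula is false.

Not valid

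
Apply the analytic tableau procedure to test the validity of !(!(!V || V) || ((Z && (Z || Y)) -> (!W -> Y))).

Not valid

Assume the negation and expand:
Initial set: {!!(!(!V || V) || ((Z && (Z || Y)) -> (!W -> Y)))}.
!!(!(!V || V) || ((Z && (Z || Y)) -> (!W -> Y))): β-rule — branch into !(!V || V)  //  ((Z && (Z || Y)) -> (!W -> Y)).
  branch 1 (add !(!V || V)):
    !(!V || V): α-rule — add !!V, !V.
    × closes — contains both V and !V.
  branch 2 (add ((Z && (Z || Y)) -> (!W -> Y))):
    ((Z && (Z || Y)) -> (!W -> Y)): β-rule — branch into !(Z && (Z || Y))  //  (!W -> Y).
      branch 2.1 (add !(Z && (Z || Y))):
        !(Z && (Z || Y)): β-rule — branch into !Z  //  !(Z || Y).
          branch 2.1.1 (add !Z):
            ○ open, literals {Z=0}.
          branch 2.1.2 (add !(Z || Y)):
            !(Z || Y): α-rule — add !Z, !Y.
            ○ open, literals {Y=0, Z=0}.
      branch 2.2 (add (!W -> Y)):
        (!W -> Y): β-rule — branch into !!W  //  Y.
          branch 2.2.1 (add !!W):
            ○ open, literals {W=1}.
          branch 2.2.2 (add Y):
            ○ open, literals {Y=1}.
1 branch closed, 4 open.
An open branch gives a countermodel: Z=0 (unmentioned atoms arbitrary); under it the original formula is false.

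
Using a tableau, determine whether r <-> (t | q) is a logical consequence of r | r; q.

Initial set: {(r | r); q; ~(r <-> (t | q))}.
(r | r): β-rule — branch into r  //  r.
  branch 1 (add r):
    ~(r <-> (t | q)): β-rule — branch into r, ~(t | q)  //  ~r, (t | q).
      branch 1.1 (add r, ~(t | q)):
        ~(t | q): α-rule — add ~t, ~q.
        × closes — contains both q and ~q.
      branch 1.2 (add ~r, (t | q)):
        × closes — contains both r and ~r.
  branch 2 (add r):
    ~(r <-> (t | q)): β-rule — branch into r, ~(t | q)  //  ~r, (t | q).
      branch 2.1 (add r, ~(t | q)):
        ~(t | q): α-rule — add ~t, ~q.
        × closes — contains both q and ~q.
      branch 2.2 (add ~r, (t | q)):
        × closes — contains both r and ~r.
All 4 branches close.
Every branch closed, so the premises entail the conclusion.

Yes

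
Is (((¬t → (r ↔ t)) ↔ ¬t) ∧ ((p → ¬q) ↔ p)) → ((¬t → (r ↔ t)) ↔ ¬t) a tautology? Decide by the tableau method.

Valid

Assume the negation and expand:
Initial set: {¬((((¬t → (r ↔ t)) ↔ ¬t) ∧ ((p → ¬q) ↔ p)) → ((¬t → (r ↔ t)) ↔ ¬t))}.
¬((((¬t → (r ↔ t)) ↔ ¬t) ∧ ((p → ¬q) ↔ p)) → ((¬t → (r ↔ t)) ↔ ¬t)): α-rule — add (((¬t → (r ↔ t)) ↔ ¬t) ∧ ((p → ¬q) ↔ p)), ¬((¬t → (r ↔ t)) ↔ ¬t).
(((¬t → (r ↔ t)) ↔ ¬t) ∧ ((p → ¬q) ↔ p)): α-rule — add ((¬t → (r ↔ t)) ↔ ¬t), ((p → ¬q) ↔ p).
¬((¬t → (r ↔ t)) ↔ ¬t): β-rule — branch into (¬t → (r ↔ t)), ¬¬t  //  ¬(¬t → (r ↔ t)), ¬t.
  branch 1 (add (¬t → (r ↔ t)), ¬¬t):
    ((¬t → (r ↔ t)) ↔ ¬t): β-rule — branch into (¬t → (r ↔ t)), ¬t  //  ¬(¬t → (r ↔ t)), ¬¬t.
      branch 1.1 (add (¬t → (r ↔ t)), ¬t):
        × closes — contains both t and ¬t.
      branch 1.2 (add ¬(¬t → (r ↔ t)), ¬¬t):
        ¬(¬t → (r ↔ t)): α-rule — add ¬t, ¬(r ↔ t).
        × closes — contains both t and ¬t.
  branch 2 (add ¬(¬t → (r ↔ t)), ¬t):
    ¬(¬t → (r ↔ t)): α-rule — add ¬t, ¬(r ↔ t).
    ((¬t → (r ↔ t)) ↔ ¬t): β-rule — branch into (¬t → (r ↔ t)), ¬t  //  ¬(¬t → (r ↔ t)), ¬¬t.
      branch 2.1 (add (¬t → (r ↔ t)), ¬t):
        ((p → ¬q) ↔ p): β-rule — branch into (p → ¬q), p  //  ¬(p → ¬q), ¬p.
          branch 2.1.1 (add (p → ¬q), p):
            ¬(r ↔ t): β-rule — branch into r, ¬t  //  ¬r, t.
              branch 2.1.1.1 (add r, ¬t):
                (¬t → (r ↔ t)): β-rule — branch into ¬¬t  //  (r ↔ t).
                  branch 2.1.1.1.1 (add ¬¬t):
                    × closes — contains both t and ¬t.
                  branch 2.1.1.1.2 (add (r ↔ t)):
                    (p → ¬q): β-rule — branch into ¬p  //  ¬q.
                      branch 2.1.1.1.2.1 (add ¬p):
                        × closes — contains both p and ¬p.
                      branch 2.1.1.1.2.2 (add ¬q):
                        (r ↔ t): β-rule — branch into r, t  //  ¬r, ¬t.
                          branch 2.1.1.1.2.2.1 (add r, t):
                            × closes — contains both t and ¬t.
                          branch 2.1.1.1.2.2.2 (add ¬r, ¬t):
                            × closes — contains both r and ¬r.
              branch 2.1.1.2 (add ¬r, t):
                × closes — contains both t and ¬t.
          branch 2.1.2 (add ¬(p → ¬q), ¬p):
            ¬(p → ¬q): α-rule — add p, ¬¬q.
            × closes — contains both p and ¬p.
      branch 2.2 (add ¬(¬t → (r ↔ t)), ¬¬t):
        × closes — contains both t and ¬t.
All 9 branches close.
Every branch closed, so the negation is unsatisfiable and the formula is valid.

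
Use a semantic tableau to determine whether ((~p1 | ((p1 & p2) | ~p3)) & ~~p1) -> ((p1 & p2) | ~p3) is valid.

Valid

Assume the negation and expand:
Initial set: {~(((~p1 | ((p1 & p2) | ~p3)) & ~~p1) -> ((p1 & p2) | ~p3))}.
~(((~p1 | ((p1 & p2) | ~p3)) & ~~p1) -> ((p1 & p2) | ~p3)): α-rule — add ((~p1 | ((p1 & p2) | ~p3)) & ~~p1), ~((p1 & p2) | ~p3).
((~p1 | ((p1 & p2) | ~p3)) & ~~p1): α-rule — add (~p1 | ((p1 & p2) | ~p3)), ~~p1.
~((p1 & p2) | ~p3): α-rule — add ~(p1 & p2), ~~p3.
~~p1: drop double negation, giving p1.
(~p1 | ((p1 & p2) | ~p3)): β-rule — branch into ~p1  //  ((p1 & p2) | ~p3).
  branch 1 (add ~p1):
    × closes — contains both p1 and ~p1.
  branch 2 (add ((p1 & p2) | ~p3)):
    ~(p1 & p2): β-rule — branch into ~p1  //  ~p2.
      branch 2.1 (add ~p1):
        × closes — contains both p1 and ~p1.
      branch 2.2 (add ~p2):
        ((p1 & p2) | ~p3): β-rule — branch into (p1 & p2)  //  ~p3.
          branch 2.2.1 (add (p1 & p2)):
            (p1 & p2): α-rule — add p1, p2.
            × closes — contains both p2 and ~p2.
          branch 2.2.2 (add ~p3):
            × closes — contains both p3 and ~p3.
All 4 branches close.
Every branch closed, so the negation is unsatisfiable and the formula is valid.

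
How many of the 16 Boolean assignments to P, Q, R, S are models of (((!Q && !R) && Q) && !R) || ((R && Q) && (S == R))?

2

Initial set: {T ((((!Q && !R) && Q) && !R) || ((R && Q) && (S == R)))}.
T ((((!Q && !R) && Q) && !R) || ((R && Q) && (S == R))): β-rule — branch into T (((!Q && !R) && Q) && !R)  //  T ((R && Q) && (S == R)).
  branch 1 (add T (((!Q && !R) && Q) && !R)):
    T (((!Q && !R) && Q) && !R): α-rule — add T ((!Q && !R) && Q), T !R.
    T ((!Q && !R) && Q): α-rule — add T (!Q && !R), T Q.
    T (!Q && !R): α-rule — add T !Q, T !R.
    × closes — contains both Q and !Q.
  branch 2 (add T ((R && Q) && (S == R))):
    T ((R && Q) && (S == R)): α-rule — add T (R && Q), T (S == R).
    T (R && Q): α-rule — add T R, T Q.
    T (S == R): β-rule — branch into T S, T R  //  F S, F R.
      branch 2.1 (add T S, T R):
        ○ open, literals {Q=T, R=T, S=T}.
      branch 2.2 (add F S, F R):
        × closes — contains both R and !R.
2 branches closed, 1 open.
Each open branch fixes some atoms; the unmentioned ones are free. Counting distinct full assignments: branch {Q=T, R=T, S=T} (P) contributes 2 new. Total: 2.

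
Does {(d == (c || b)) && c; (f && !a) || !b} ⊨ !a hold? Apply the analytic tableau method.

No

Initial set: {((d == (c || b)) && c); ((f && !a) || !b); !!a}.
((d == (c || b)) && c): α-rule — add (d == (c || b)), c.
((f && !a) || !b): β-rule — branch into (f && !a)  //  !b.
  branch 1 (add (f && !a)):
    (f && !a): α-rule — add f, !a.
    × closes — contains both a and !a.
  branch 2 (add !b):
    (d == (c || b)): β-rule — branch into d, (c || b)  //  !d, !(c || b).
      branch 2.1 (add d, (c || b)):
        (c || b): β-rule — branch into c  //  b.
          branch 2.1.1 (add c):
            ○ open, literals {a=T, b=F, c=T, d=T}.
          branch 2.1.2 (add b):
            × closes — contains both b and !b.
      branch 2.2 (add !d, !(c || b)):
        !(c || b): α-rule — add !c, !b.
        × closes — contains both c and !c.
3 branches closed, 1 open.
An open branch gives a countermodel: a=T, b=F, c=T, d=T (unmentioned atoms arbitrary); the premises hold there but the conclusion fails.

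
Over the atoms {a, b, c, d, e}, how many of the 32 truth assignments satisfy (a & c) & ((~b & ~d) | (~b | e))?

Initial set: {((a & c) & ((~b & ~d) | (~b | e)))}.
((a & c) & ((~b & ~d) | (~b | e))): α-rule — add (a & c), ((~b & ~d) | (~b | e)).
(a & c): α-rule — add a, c.
((~b & ~d) | (~b | e)): β-rule — branch into (~b & ~d)  //  (~b | e).
  branch 1 (add (~b & ~d)):
    (~b & ~d): α-rule — add ~b, ~d.
    ○ open, literals {a=1, b=0, c=1, d=0}.
  branch 2 (add (~b | e)):
    (~b | e): β-rule — branch into ~b  //  e.
      branch 2.1 (add ~b):
        ○ open, literals {a=1, b=0, c=1}.
      branch 2.2 (add e):
        ○ open, literals {a=1, c=1, e=1}.
0 branches closed, 3 open.
Each open branch fixes some atoms; the unmentioned ones are free. Counting distinct full assignments: branch {a=1, b=0, c=1, d=0} (e) contributes 2 new; branch {a=1, b=0, c=1} (d, e) contributes 2 new; branch {a=1, c=1, e=1} (b, d) contributes 2 new. Total: 6.

6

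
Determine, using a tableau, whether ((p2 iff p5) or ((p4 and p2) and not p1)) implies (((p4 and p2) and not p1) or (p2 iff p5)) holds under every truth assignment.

Assume the negation and expand:
Initial set: {not (((p2 iff p5) or ((p4 and p2) and not p1)) implies (((p4 and p2) and not p1) or (p2 iff p5)))}.
not (((p2 iff p5) or ((p4 and p2) and not p1)) implies (((p4 and p2) and not p1) or (p2 iff p5))): α-rule — add ((p2 iff p5) or ((p4 and p2) and not p1)), not (((p4 and p2) and not p1) or (p2 iff p5)).
not (((p4 and p2) and not p1) or (p2 iff p5)): α-rule — add not ((p4 and p2) and not p1), not (p2 iff p5).
((p2 iff p5) or ((p4 and p2) and not p1)): β-rule — branch into (p2 iff p5)  //  ((p4 and p2) and not p1).
  branch 1 (add (p2 iff p5)):
    not ((p4 and p2) and not p1): β-rule — branch into not (p4 and p2)  //  not not p1.
      branch 1.1 (add not (p4 and p2)):
        not (p2 iff p5): β-rule — branch into p2, not p5  //  not p2, p5.
          branch 1.1.1 (add p2, not p5):
            (p2 iff p5): β-rule — branch into p2, p5  //  not p2, not p5.
              branch 1.1.1.1 (add p2, p5):
                × closes — contains both p5 and not p5.
              branch 1.1.1.2 (add not p2, not p5):
                × closes — contains both p2 and not p2.
          branch 1.1.2 (add not p2, p5):
            (p2 iff p5): β-rule — branch into p2, p5  //  not p2, not p5.
              branch 1.1.2.1 (add p2, p5):
                × closes — contains both p2 and not p2.
              branch 1.1.2.2 (add not p2, not p5):
                × closes — contains both p5 and not p5.
      branch 1.2 (add not not p1):
        not (p2 iff p5): β-rule — branch into p2, not p5  //  not p2, p5.
          branch 1.2.1 (add p2, not p5):
            (p2 iff p5): β-rule — branch into p2, p5  //  not p2, not p5.
              branch 1.2.1.1 (add p2, p5):
                × closes — contains both p5 and not p5.
              branch 1.2.1.2 (add not p2, not p5):
                × closes — contains both p2 and not p2.
          branch 1.2.2 (add not p2, p5):
            (p2 iff p5): β-rule — branch into p2, p5  //  not p2, not p5.
              branch 1.2.2.1 (add p2, p5):
                × closes — contains both p2 and not p2.
              branch 1.2.2.2 (add not p2, not p5):
                × closes — contains both p5 and not p5.
  branch 2 (add ((p4 and p2) and not p1)):
    ((p4 and p2) and not p1): α-rule — add (p4 and p2), not p1.
    (p4 and p2): α-rule — add p4, p2.
    not ((p4 and p2) and not p1): β-rule — branch into not (p4 and p2)  //  not not p1.
      branch 2.1 (add not (p4 and p2)):
        not (p2 iff p5): β-rule — branch into p2, not p5  //  not p2, p5.
          branch 2.1.1 (add p2, not p5):
            not (p4 and p2): β-rule — branch into not p4  //  not p2.
              branch 2.1.1.1 (add not p4):
                × closes — contains both p4 and not p4.
              branch 2.1.1.2 (add not p2):
                × closes — contains both p2 and not p2.
          branch 2.1.2 (add not p2, p5):
            × closes — contains both p2 and not p2.
      branch 2.2 (add not not p1):
        × closes — contains both p1 and not p1.
All 12 branches close.
Every branch closed, so the negation is unsatisfiable and the formula is valid.

Valid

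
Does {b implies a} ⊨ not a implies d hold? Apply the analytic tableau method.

No

Initial set: {(b implies a); not (not a implies d)}.
not (not a implies d): α-rule — add not a, not d.
(b implies a): β-rule — branch into not b  //  a.
  branch 1 (add not b):
    ○ open, literals {a=0, b=0, d=0}.
  branch 2 (add a):
    × closes — contains both a and not a.
1 branch closed, 1 open.
An open branch gives a countermodel: a=0, b=0, d=0 (unmentioned atoms arbitrary); the premises hold there but the conclusion fails.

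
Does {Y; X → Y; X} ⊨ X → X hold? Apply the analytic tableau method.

Initial set: {Y; (X → Y); X; ¬(X → X)}.
¬(X → X): α-rule — add X, ¬X.
× closes — contains both X and ¬X.
All 1 branch closes.
Every branch closed, so the premises entail the conclusion.

Yes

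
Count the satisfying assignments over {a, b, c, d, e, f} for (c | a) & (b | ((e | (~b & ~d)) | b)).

42

Initial set: {T ((c | a) & (b | ((e | (~b & ~d)) | b)))}.
T ((c | a) & (b | ((e | (~b & ~d)) | b))): α-rule — add T (c | a), T (b | ((e | (~b & ~d)) | b)).
T (c | a): β-rule — branch into T c  //  T a.
  branch 1 (add T c):
    T (b | ((e | (~b & ~d)) | b)): β-rule — branch into T b  //  T ((e | (~b & ~d)) | b).
      branch 1.1 (add T b):
        ○ open, literals {b=T, c=T}.
      branch 1.2 (add T ((e | (~b & ~d)) | b)):
        T ((e | (~b & ~d)) | b): β-rule — branch into T (e | (~b & ~d))  //  T b.
          branch 1.2.1 (add T (e | (~b & ~d))):
            T (e | (~b & ~d)): β-rule — branch into T e  //  T (~b & ~d).
              branch 1.2.1.1 (add T e):
                ○ open, literals {c=T, e=T}.
              branch 1.2.1.2 (add T (~b & ~d)):
                T (~b & ~d): α-rule — add T ~b, T ~d.
                ○ open, literals {b=F, c=T, d=F}.
          branch 1.2.2 (add T b):
            ○ open, literals {b=T, c=T}.
  branch 2 (add T a):
    T (b | ((e | (~b & ~d)) | b)): β-rule — branch into T b  //  T ((e | (~b & ~d)) | b).
      branch 2.1 (add T b):
        ○ open, literals {a=T, b=T}.
      branch 2.2 (add T ((e | (~b & ~d)) | b)):
        T ((e | (~b & ~d)) | b): β-rule — branch into T (e | (~b & ~d))  //  T b.
          branch 2.2.1 (add T (e | (~b & ~d))):
            T (e | (~b & ~d)): β-rule — branch into T e  //  T (~b & ~d).
              branch 2.2.1.1 (add T e):
                ○ open, literals {a=T, e=T}.
              branch 2.2.1.2 (add T (~b & ~d)):
                T (~b & ~d): α-rule — add T ~b, T ~d.
                ○ open, literals {a=T, b=F, d=F}.
          branch 2.2.2 (add T b):
            ○ open, literals {a=T, b=T}.
0 branches closed, 8 open.
Each open branch fixes some atoms; the unmentioned ones are free. Counting distinct full assignments: branch {b=T, c=T} (a, d, e, f) contributes 16 new; branch {c=T, e=T} (a, b, d, f) contributes 8 new; branch {b=F, c=T, d=F} (a, e, f) contributes 4 new; branch {b=T, c=T} (a, d, e, f) contributes 0 new; branch {a=T, b=T} (c, d, e, f) contributes 8 new; branch {a=T, e=T} (b, c, d, f) contributes 4 new; branch {a=T, b=F, d=F} (c, e, f) contributes 2 new; branch {a=T, b=T} (c, d, e, f) contributes 0 new. Total: 42.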